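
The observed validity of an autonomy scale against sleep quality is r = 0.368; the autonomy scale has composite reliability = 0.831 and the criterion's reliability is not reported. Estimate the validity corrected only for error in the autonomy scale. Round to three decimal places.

0.404

Single correction: r_c = r_obs / √r_xx = 0.368 / √0.831 = 0.368 / 0.9116 ≈ 0.404.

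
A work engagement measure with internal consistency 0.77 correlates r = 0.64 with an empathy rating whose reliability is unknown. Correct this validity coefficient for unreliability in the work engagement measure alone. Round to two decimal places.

Single correction: r_c = r_obs / √r_xx = 0.64 / √0.77 = 0.64 / 0.8775 ≈ 0.73.

0.73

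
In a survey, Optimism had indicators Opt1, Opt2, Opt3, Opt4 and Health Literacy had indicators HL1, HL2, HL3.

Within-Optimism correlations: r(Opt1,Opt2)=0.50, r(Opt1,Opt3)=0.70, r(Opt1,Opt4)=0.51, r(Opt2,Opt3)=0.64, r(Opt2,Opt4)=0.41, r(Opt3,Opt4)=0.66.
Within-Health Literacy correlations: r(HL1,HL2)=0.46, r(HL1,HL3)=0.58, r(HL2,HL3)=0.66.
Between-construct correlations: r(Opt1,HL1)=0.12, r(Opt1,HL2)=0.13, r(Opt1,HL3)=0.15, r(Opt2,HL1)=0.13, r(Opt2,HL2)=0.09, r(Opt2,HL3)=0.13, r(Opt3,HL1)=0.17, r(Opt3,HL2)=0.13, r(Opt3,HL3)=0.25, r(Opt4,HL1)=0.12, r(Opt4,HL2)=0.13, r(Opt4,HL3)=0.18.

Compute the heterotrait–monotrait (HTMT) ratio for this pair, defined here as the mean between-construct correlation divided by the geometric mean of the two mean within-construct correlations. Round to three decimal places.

Between-construct mean = 1.73/12 = 0.1442.
Mean within-Opt = 3.42/6 = 0.5700; mean within-HL = 1.70/3 = 0.5667.
Geometric mean = √(0.5700 × 0.5667) = 0.5683.
HTMT = 0.1442 / 0.5683 = 0.254.

0.254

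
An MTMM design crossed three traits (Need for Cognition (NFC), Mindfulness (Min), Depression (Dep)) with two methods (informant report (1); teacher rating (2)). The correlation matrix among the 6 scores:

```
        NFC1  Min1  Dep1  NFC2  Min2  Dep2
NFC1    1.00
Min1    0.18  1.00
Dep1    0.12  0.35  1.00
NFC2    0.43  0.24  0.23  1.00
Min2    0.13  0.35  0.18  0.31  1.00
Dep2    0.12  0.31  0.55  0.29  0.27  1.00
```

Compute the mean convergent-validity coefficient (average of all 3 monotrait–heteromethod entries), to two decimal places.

Convergent values: 0.43, 0.35, 0.55; mean = 1.33/3 = 0.44.

0.44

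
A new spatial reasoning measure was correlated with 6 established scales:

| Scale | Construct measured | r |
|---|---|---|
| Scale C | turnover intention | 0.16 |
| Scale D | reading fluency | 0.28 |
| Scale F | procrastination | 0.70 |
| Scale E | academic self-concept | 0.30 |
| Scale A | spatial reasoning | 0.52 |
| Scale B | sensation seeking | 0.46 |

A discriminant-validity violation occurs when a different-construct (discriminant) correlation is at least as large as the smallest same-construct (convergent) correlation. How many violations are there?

Convergent (same construct = spatial reasoning): Scale A.
Smallest convergent = 0.52. Discriminant values: 0.16, 0.28, 0.70, 0.30, 0.46; count ≥ 0.52 → 1.

1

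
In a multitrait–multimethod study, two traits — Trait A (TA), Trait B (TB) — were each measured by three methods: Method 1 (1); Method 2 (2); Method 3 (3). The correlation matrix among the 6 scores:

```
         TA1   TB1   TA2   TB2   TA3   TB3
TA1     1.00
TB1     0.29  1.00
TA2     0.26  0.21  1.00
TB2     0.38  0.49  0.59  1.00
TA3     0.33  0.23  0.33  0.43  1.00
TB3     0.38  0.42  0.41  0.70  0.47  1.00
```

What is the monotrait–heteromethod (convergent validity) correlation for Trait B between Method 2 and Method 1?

Same trait (TB), different methods: r(TB2, TB1) = 0.49.

0.49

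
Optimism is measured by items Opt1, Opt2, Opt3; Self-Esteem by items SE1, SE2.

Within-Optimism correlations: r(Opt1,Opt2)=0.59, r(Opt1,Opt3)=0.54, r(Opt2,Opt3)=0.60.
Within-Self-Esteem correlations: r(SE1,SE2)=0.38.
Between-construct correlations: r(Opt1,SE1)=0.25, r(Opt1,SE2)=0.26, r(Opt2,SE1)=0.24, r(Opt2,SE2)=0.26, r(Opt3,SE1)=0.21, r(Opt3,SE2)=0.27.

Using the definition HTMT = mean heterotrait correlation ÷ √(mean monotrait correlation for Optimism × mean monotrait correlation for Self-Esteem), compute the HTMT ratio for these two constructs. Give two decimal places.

0.53

Mean between = 1.49/6 = 0.2483.
Mean within-Opt = 1.73/3 = 0.5767; mean within-SE = 0.38/1 = 0.3800.
Geometric mean = √(0.5767 × 0.3800) = 0.4681.
HTMT = 0.2483 / 0.4681 = 0.53.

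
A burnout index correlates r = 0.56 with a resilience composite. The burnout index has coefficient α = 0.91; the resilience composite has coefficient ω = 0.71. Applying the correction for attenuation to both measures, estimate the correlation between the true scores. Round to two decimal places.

0.70

r_true = r_obs / √(r_xx · r_yy) = 0.56 / √(0.91 × 0.71) = 0.56 / √0.6461 = 0.56 / 0.8038 ≈ 0.70.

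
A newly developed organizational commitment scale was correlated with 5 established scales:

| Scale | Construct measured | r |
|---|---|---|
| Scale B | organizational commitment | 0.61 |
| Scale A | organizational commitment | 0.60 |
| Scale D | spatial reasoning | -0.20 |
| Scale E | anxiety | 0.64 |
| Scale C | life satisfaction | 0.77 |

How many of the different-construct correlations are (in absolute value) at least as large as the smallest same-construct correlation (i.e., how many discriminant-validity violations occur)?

2

Convergent (same construct = organizational commitment): Scale B, Scale A.
Smallest convergent = 0.60. Discriminant |r|: 0.20, 0.64, 0.77; count ≥ 0.60 → 2.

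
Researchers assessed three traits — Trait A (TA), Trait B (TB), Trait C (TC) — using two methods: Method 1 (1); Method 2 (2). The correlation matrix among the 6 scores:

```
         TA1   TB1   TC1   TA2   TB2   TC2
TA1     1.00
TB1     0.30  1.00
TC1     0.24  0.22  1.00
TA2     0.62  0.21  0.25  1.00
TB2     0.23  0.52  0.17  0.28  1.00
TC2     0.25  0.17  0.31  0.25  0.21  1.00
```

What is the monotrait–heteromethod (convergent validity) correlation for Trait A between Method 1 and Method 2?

0.62

Same trait (TA), different methods: r(TA1, TA2) = 0.62.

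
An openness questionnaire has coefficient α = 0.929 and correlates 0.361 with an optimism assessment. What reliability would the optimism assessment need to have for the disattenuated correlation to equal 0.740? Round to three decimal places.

0.256

r_true = r_obs / √(r_xx · r_yy) ⇒ 0.740 = 0.361 / √(0.929 · r_yy).
√(0.929 · r_yy) = 0.361 / 0.740 = 0.4878; 0.929 · r_yy = 0.2379; r_yy = 0.2379 / 0.929 ≈ 0.256.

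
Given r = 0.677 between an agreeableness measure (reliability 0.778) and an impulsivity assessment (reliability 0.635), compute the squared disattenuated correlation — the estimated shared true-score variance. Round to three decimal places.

Disattenuated r = 0.677 / √(0.778 × 0.635) = 0.677 / 0.7029 = 0.9632.
Shared true-score variance = 0.9632² = 0.9278 ≈ 0.928.

0.928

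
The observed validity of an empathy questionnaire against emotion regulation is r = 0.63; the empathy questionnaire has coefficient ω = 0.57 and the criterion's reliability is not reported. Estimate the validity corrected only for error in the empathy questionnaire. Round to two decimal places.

0.83

Single correction: r_c = r_obs / √r_xx = 0.63 / √0.57 = 0.63 / 0.7550 ≈ 0.83.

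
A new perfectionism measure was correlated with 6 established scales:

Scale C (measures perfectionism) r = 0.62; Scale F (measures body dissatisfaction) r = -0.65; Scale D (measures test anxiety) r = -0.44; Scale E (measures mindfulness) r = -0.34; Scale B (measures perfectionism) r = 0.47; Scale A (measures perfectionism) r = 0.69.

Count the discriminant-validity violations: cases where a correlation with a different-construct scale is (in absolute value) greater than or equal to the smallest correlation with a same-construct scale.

1

Convergent (same construct = perfectionism): Scale C, Scale B, Scale A.
Smallest convergent = 0.47. Discriminant |r|: 0.65, 0.44, 0.34; count ≥ 0.47 → 1.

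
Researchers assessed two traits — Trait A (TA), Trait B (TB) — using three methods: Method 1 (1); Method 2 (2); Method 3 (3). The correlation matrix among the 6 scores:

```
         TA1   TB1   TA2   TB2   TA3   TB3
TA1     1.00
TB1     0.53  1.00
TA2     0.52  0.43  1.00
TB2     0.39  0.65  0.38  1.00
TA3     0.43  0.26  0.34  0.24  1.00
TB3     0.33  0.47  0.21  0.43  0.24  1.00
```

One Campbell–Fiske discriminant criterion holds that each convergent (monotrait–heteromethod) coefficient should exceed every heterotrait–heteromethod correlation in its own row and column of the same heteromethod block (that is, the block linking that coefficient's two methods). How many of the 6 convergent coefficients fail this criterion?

0

Checking each validity diagonal entry against its comparison values:
TA (methods 1·2): 0.52 vs {0.39, 0.43} → pass.
TA (methods 1·3): 0.43 vs {0.33, 0.26} → pass.
TA (methods 2·3): 0.34 vs {0.21, 0.24} → pass.
TB (methods 1·2): 0.65 vs {0.43, 0.39} → pass.
TB (methods 1·3): 0.47 vs {0.26, 0.33} → pass.
TB (methods 2·3): 0.43 vs {0.24, 0.21} → pass.
0 of 6 fail.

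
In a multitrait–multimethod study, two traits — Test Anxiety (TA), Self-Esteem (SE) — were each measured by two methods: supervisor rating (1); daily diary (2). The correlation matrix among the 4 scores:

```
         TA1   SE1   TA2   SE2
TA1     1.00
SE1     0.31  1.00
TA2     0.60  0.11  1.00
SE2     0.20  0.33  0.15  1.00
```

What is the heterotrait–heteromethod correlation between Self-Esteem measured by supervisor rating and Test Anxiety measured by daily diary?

0.11

Different traits and methods: r(SE1, TA2) = 0.11.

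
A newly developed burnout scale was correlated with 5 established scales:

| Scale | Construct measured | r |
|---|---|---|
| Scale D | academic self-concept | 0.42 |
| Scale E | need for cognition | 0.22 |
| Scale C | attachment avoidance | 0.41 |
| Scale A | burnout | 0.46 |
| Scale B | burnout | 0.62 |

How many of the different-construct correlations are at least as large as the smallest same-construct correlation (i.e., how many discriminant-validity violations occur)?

Convergent (same construct = burnout): Scale A, Scale B.
Smallest convergent = 0.46. Discriminant values: 0.42, 0.22, 0.41; count ≥ 0.46 → 0.

0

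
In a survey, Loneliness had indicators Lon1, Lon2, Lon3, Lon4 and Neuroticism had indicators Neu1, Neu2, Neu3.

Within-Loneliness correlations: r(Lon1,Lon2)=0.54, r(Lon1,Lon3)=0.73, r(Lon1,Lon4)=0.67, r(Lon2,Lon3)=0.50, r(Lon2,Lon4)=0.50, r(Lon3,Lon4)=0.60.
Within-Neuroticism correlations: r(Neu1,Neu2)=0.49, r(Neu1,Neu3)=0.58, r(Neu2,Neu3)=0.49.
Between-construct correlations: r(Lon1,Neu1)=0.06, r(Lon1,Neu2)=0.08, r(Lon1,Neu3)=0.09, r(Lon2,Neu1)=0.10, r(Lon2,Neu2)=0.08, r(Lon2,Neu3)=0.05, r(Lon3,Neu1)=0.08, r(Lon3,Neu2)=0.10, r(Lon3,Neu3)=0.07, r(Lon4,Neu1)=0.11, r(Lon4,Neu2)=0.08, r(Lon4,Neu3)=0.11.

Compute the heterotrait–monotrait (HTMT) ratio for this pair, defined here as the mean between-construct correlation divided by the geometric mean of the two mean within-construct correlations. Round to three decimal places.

Between-construct mean = 1.01/12 = 0.0842.
Mean within-Lon = 3.54/6 = 0.5900; mean within-Neu = 1.56/3 = 0.5200.
Geometric mean = √(0.5900 × 0.5200) = 0.5539.
HTMT = 0.0842 / 0.5539 = 0.152.

0.152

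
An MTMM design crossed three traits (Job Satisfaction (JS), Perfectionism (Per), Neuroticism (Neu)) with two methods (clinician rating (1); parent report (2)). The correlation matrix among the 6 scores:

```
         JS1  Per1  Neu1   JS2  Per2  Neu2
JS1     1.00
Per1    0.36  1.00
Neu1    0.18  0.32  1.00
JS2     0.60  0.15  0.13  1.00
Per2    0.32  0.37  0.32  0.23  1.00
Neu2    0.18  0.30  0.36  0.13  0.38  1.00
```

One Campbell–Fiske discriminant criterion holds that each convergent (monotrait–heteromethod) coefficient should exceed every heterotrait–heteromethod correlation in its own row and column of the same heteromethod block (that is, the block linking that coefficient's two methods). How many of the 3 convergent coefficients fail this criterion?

0

Each convergent coefficient versus the relevant comparison correlations:
JS (methods 1·2): 0.60 vs {0.32, 0.15, 0.18, 0.13} → pass.
Per (methods 1·2): 0.37 vs {0.15, 0.32, 0.30, 0.32} → pass.
Neu (methods 1·2): 0.36 vs {0.13, 0.18, 0.32, 0.30} → pass.
0 of 3 fail.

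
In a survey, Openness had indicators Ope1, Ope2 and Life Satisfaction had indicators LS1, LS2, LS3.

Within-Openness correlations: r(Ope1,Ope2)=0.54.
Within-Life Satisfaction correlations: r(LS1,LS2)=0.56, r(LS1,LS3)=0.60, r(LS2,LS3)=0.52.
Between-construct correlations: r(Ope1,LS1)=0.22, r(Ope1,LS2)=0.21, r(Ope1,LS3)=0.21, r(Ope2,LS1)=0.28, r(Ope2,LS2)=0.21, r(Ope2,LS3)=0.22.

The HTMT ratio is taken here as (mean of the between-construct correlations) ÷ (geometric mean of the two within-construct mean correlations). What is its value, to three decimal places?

Between-construct mean = 1.35/6 = 0.2250.
Mean within-Ope = 0.54/1 = 0.5400; mean within-LS = 1.68/3 = 0.5600.
Geometric mean = √(0.5400 × 0.5600) = 0.5499.
HTMT = 0.2250 / 0.5499 = 0.409.

0.409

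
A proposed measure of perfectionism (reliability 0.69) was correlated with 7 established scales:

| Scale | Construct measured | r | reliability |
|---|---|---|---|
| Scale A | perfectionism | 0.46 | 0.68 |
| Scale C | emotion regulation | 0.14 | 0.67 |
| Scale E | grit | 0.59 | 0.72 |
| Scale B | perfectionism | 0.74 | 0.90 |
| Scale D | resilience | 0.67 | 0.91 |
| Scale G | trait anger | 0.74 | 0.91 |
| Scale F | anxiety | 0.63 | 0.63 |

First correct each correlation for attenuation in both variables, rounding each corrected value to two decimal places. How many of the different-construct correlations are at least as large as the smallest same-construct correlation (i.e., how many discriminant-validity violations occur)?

Disattenuated r (r / √(r_scale · r_new)):
  Scale A (conv): 0.46 / √(0.68·0.69) = 0.67
  Scale C (disc): 0.14 / √(0.67·0.69) = 0.21
  Scale E (disc): 0.59 / √(0.72·0.69) = 0.84
  Scale B (conv): 0.74 / √(0.90·0.69) = 0.94
  Scale D (disc): 0.67 / √(0.91·0.69) = 0.85
  Scale G (disc): 0.74 / √(0.91·0.69) = 0.93
  Scale F (disc): 0.63 / √(0.63·0.69) = 0.96
Smallest convergent = 0.67. Discriminant values: 0.21, 0.84, 0.85, 0.93, 0.96; count ≥ 0.67 → 4.

4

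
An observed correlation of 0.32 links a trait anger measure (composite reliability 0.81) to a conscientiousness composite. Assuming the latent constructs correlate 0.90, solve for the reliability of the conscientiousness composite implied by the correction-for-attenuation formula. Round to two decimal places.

r_true = r_obs / √(r_xx · r_yy) ⇒ 0.90 = 0.32 / √(0.81 · r_yy).
√(0.81 · r_yy) = 0.32 / 0.90 = 0.3556; 0.81 · r_yy = 0.1265; r_yy = 0.1265 / 0.81 ≈ 0.16.

0.16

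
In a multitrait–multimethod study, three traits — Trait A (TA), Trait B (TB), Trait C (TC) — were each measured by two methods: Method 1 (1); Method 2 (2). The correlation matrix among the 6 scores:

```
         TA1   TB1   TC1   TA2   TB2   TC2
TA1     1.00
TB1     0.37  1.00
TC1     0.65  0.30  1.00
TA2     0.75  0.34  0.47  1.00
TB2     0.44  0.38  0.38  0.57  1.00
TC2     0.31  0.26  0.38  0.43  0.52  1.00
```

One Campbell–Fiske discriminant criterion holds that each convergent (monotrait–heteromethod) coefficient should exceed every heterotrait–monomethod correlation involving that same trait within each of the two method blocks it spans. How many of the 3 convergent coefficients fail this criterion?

Checking each validity diagonal entry against its comparison values:
TA (methods 1·2): 0.75 vs {0.37, 0.57, 0.65, 0.43} → pass.
TB (methods 1·2): 0.38 vs {0.37, 0.57, 0.30, 0.52} → fail.
TC (methods 1·2): 0.38 vs {0.65, 0.43, 0.30, 0.52} → fail.
2 of 3 fail.

2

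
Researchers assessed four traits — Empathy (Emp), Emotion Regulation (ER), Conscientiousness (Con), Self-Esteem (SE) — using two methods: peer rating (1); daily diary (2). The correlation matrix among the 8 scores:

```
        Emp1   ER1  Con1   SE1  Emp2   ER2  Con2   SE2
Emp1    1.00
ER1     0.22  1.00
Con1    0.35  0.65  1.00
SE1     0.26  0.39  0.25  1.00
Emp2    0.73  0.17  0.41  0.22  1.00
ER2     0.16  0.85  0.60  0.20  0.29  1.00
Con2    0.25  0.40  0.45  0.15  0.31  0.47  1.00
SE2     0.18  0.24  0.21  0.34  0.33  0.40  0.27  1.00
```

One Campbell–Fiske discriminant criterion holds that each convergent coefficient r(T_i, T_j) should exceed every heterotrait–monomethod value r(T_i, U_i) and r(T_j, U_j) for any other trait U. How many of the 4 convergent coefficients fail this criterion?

2

Checking each validity diagonal entry against its comparison values:
Emp (methods 1·2): 0.73 vs {0.22, 0.29, 0.35, 0.31, 0.26, 0.33} → pass.
ER (methods 1·2): 0.85 vs {0.22, 0.29, 0.65, 0.47, 0.39, 0.40} → pass.
Con (methods 1·2): 0.45 vs {0.35, 0.31, 0.65, 0.47, 0.25, 0.27} → fail.
SE (methods 1·2): 0.34 vs {0.26, 0.33, 0.39, 0.40, 0.25, 0.27} → fail.
2 of 4 fail.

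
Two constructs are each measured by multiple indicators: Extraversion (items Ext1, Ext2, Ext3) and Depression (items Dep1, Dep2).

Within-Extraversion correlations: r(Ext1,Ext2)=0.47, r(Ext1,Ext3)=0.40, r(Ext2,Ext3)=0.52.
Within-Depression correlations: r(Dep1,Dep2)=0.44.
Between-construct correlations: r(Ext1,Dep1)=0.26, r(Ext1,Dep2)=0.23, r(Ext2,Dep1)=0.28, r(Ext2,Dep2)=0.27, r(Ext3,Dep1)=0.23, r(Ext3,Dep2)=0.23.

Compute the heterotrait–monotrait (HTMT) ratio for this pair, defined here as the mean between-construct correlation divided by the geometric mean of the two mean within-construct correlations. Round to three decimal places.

Between-construct mean = 1.50/6 = 0.2500.
Mean within-Ext = 1.39/3 = 0.4633; mean within-Dep = 0.44/1 = 0.4400.
Geometric mean = √(0.4633 × 0.4400) = 0.4515.
HTMT = 0.2500 / 0.4515 = 0.554.

0.554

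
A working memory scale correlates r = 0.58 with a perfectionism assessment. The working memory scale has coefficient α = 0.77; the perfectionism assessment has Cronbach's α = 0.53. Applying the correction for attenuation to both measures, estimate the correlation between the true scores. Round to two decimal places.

r_true = r_obs / √(r_xx · r_yy) = 0.58 / √(0.77 × 0.53) = 0.58 / √0.4081 = 0.58 / 0.6388 ≈ 0.91.

0.91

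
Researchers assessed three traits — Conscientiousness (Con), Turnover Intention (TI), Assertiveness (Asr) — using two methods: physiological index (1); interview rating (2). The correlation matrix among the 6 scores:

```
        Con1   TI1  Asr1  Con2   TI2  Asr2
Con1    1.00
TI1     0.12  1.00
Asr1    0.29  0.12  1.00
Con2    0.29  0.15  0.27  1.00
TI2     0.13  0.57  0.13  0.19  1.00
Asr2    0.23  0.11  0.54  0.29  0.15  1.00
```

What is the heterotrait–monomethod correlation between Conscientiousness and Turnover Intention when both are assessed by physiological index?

Different traits, same method: r(Con1, TI1) = 0.12.

0.12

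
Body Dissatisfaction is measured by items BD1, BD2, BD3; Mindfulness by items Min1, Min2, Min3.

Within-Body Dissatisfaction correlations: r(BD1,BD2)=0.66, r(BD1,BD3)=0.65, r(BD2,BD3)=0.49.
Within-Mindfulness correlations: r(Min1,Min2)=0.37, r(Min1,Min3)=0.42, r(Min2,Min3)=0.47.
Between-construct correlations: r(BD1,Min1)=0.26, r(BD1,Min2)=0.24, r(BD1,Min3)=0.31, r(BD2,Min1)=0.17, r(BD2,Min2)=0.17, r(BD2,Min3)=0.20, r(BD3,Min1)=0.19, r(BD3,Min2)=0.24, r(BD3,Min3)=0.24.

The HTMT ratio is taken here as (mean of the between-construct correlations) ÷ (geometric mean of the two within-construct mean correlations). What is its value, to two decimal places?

0.45

Between-construct mean = 2.02/9 = 0.2244.
Mean within-BD = 1.80/3 = 0.6000; mean within-Min = 1.26/3 = 0.4200.
Geometric mean = √(0.6000 × 0.4200) = 0.5020.
HTMT = 0.2244 / 0.5020 = 0.45.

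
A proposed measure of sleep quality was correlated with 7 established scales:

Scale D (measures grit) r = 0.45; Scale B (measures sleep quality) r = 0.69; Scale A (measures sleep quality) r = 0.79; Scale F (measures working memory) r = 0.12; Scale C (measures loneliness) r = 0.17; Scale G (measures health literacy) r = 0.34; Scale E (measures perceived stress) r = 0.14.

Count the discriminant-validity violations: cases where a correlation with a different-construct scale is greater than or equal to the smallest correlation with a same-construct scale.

Convergent (same construct = sleep quality): Scale B, Scale A.
Smallest convergent = 0.69. Discriminant values: 0.45, 0.12, 0.17, 0.34, 0.14; count ≥ 0.69 → 0.

0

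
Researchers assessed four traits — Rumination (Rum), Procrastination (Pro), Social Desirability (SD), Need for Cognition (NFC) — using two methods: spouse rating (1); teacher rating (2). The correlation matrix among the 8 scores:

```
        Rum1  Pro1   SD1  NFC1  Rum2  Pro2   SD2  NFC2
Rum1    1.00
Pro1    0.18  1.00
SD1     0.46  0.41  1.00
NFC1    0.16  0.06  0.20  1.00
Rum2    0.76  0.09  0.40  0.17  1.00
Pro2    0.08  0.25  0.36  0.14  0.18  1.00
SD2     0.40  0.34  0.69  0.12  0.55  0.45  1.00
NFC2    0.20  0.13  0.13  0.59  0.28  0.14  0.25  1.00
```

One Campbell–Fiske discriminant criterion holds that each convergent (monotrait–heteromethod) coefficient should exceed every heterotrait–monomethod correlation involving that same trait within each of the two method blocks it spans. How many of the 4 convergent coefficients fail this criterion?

Each convergent coefficient versus the relevant comparison correlations:
Rum (methods 1·2): 0.76 vs {0.18, 0.18, 0.46, 0.55, 0.16, 0.28} → pass.
Pro (methods 1·2): 0.25 vs {0.18, 0.18, 0.41, 0.45, 0.06, 0.14} → fail.
SD (methods 1·2): 0.69 vs {0.46, 0.55, 0.41, 0.45, 0.20, 0.25} → pass.
NFC (methods 1·2): 0.59 vs {0.16, 0.28, 0.06, 0.14, 0.20, 0.25} → pass.
1 of 4 fail.

1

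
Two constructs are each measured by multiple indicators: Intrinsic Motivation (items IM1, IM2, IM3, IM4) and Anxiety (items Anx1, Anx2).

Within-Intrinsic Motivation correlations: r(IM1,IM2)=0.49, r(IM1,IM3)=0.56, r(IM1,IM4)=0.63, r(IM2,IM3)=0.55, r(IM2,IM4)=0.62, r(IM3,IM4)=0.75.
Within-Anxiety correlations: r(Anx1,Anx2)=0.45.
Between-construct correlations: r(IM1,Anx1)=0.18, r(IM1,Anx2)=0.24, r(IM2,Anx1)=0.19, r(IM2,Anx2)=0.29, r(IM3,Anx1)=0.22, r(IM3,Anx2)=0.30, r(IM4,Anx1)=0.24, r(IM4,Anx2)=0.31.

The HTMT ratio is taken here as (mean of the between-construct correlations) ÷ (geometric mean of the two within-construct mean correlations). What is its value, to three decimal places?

0.474

Mean heterotrait r = 1.97/8 = 0.2463.
Mean within-IM = 3.60/6 = 0.6000; mean within-Anx = 0.45/1 = 0.4500.
Geometric mean = √(0.6000 × 0.4500) = 0.5196.
HTMT = 0.2463 / 0.5196 = 0.474.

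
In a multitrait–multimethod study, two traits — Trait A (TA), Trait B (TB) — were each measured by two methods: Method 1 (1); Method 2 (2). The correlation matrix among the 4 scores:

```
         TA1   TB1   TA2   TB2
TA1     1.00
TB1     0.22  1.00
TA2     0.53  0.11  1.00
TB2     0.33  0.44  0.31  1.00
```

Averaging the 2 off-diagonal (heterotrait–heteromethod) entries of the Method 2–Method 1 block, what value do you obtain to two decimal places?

HTHM values (method 2 × method 1): 0.11, 0.33; mean = 0.44/2 = 0.22.

0.22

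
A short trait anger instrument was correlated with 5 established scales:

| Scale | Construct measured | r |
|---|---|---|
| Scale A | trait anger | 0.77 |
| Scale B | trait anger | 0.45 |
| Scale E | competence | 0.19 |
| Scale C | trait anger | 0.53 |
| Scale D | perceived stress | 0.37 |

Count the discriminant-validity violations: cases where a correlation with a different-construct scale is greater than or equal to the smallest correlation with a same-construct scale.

0

Convergent (same construct = trait anger): Scale A, Scale B, Scale C.
Smallest convergent = 0.45. Discriminant values: 0.19, 0.37; count ≥ 0.45 → 0.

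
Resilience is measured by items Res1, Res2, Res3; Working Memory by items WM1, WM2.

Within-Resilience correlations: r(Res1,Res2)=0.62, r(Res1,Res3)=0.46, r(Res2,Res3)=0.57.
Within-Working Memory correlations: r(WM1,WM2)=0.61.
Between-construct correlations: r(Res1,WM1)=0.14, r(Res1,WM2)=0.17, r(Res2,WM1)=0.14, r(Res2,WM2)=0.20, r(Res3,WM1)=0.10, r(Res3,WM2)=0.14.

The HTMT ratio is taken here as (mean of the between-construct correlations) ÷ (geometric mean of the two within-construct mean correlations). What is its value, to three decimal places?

Mean heterotrait r = 0.89/6 = 0.1483.
Mean within-Res = 1.65/3 = 0.5500; mean within-WM = 0.61/1 = 0.6100.
Geometric mean = √(0.5500 × 0.6100) = 0.5792.
HTMT = 0.1483 / 0.5792 = 0.256.

0.256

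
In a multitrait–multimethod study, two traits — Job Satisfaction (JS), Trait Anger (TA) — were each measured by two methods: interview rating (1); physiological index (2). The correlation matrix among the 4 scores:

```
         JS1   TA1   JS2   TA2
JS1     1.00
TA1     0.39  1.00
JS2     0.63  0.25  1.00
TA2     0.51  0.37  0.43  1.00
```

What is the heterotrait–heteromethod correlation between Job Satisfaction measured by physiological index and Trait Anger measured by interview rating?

Different traits and methods: r(JS2, TA1) = 0.25.

0.25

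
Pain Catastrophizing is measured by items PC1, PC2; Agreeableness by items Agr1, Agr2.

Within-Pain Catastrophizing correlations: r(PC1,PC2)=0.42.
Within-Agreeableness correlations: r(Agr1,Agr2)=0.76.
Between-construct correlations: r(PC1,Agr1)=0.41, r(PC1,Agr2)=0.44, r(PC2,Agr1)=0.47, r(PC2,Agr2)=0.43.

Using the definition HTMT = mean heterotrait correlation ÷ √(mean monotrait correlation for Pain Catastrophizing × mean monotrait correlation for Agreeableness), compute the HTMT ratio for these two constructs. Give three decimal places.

0.774

Between-construct mean = 1.75/4 = 0.4375.
Mean within-PC = 0.42/1 = 0.4200; mean within-Agr = 0.76/1 = 0.7600.
Geometric mean = √(0.4200 × 0.7600) = 0.5650.
HTMT = 0.4375 / 0.5650 = 0.774.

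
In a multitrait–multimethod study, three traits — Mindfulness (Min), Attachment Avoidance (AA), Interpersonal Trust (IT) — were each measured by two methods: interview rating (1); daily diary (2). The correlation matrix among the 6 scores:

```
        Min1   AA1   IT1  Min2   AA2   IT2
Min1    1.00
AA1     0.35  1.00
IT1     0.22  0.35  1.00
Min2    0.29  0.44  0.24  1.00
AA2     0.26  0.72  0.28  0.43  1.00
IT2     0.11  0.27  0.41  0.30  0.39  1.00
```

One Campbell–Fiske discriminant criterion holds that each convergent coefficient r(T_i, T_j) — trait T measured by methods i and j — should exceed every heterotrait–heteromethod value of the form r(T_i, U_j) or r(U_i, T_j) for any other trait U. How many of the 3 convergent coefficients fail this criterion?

Checking each validity diagonal entry against its comparison values:
Min (methods 1·2): 0.29 vs {0.26, 0.44, 0.11, 0.24} → fail.
AA (methods 1·2): 0.72 vs {0.44, 0.26, 0.27, 0.28} → pass.
IT (methods 1·2): 0.41 vs {0.24, 0.11, 0.28, 0.27} → pass.
1 of 3 fail.

1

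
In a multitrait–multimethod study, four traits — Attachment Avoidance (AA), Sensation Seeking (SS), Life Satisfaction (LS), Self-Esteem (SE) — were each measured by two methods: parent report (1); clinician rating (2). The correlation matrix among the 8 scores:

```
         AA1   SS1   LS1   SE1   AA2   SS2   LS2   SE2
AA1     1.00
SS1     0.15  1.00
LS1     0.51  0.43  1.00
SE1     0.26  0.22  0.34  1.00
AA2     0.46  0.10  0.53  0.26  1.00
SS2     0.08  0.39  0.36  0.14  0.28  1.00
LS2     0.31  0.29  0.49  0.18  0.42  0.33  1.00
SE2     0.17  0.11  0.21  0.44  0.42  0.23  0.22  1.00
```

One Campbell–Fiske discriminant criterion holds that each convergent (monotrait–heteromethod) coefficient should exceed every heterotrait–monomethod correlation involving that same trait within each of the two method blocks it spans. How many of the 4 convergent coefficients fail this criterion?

3

Convergent coefficients and their comparison sets:
AA (methods 1·2): 0.46 vs {0.15, 0.28, 0.51, 0.42, 0.26, 0.42} → fail.
SS (methods 1·2): 0.39 vs {0.15, 0.28, 0.43, 0.33, 0.22, 0.23} → fail.
LS (methods 1·2): 0.49 vs {0.51, 0.42, 0.43, 0.33, 0.34, 0.22} → fail.
SE (methods 1·2): 0.44 vs {0.26, 0.42, 0.22, 0.23, 0.34, 0.22} → pass.
3 of 4 fail.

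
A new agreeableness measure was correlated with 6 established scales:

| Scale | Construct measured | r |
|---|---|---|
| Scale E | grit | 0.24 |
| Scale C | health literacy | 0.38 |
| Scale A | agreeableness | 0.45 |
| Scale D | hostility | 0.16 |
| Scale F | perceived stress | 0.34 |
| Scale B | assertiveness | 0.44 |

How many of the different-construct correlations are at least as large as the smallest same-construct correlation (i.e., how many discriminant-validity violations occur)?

Convergent (same construct = agreeableness): Scale A.
Smallest convergent = 0.45. Discriminant values: 0.24, 0.38, 0.16, 0.34, 0.44; count ≥ 0.45 → 0.

0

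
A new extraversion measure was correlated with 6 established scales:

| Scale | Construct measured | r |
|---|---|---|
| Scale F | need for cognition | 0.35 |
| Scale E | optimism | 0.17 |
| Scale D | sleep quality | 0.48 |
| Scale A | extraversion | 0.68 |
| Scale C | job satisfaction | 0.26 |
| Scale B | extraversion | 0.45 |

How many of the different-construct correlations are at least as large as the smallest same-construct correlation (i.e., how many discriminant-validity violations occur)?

1

Convergent (same construct = extraversion): Scale A, Scale B.
Smallest convergent = 0.45. Discriminant values: 0.35, 0.17, 0.48, 0.26; count ≥ 0.45 → 1.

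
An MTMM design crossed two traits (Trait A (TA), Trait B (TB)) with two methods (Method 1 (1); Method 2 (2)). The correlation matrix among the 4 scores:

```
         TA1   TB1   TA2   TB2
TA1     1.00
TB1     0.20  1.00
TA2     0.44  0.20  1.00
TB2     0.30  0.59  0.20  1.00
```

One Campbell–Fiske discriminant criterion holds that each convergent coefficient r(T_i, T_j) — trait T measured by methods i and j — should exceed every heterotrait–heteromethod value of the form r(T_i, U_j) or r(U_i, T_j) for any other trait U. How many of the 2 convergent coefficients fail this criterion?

Convergent coefficients and their comparison sets:
TA (methods 1·2): 0.44 vs {0.30, 0.20} → pass.
TB (methods 1·2): 0.59 vs {0.20, 0.30} → pass.
0 of 2 fail.

0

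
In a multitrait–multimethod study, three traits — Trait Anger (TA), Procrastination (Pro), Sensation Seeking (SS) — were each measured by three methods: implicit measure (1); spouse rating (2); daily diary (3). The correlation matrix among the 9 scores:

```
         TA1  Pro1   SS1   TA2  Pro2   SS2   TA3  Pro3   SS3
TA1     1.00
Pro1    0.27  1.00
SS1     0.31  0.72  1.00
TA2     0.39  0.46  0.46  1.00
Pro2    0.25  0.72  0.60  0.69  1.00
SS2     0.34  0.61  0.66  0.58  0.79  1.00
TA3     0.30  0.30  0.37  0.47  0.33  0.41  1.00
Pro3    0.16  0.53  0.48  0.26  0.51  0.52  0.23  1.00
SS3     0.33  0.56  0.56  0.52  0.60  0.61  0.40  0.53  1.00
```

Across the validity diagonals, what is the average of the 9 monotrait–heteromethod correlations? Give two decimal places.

Convergent values: 0.39, 0.30, 0.47, 0.72, 0.53, 0.51, 0.66, 0.56, 0.61; mean = 4.75/9 = 0.53.

0.53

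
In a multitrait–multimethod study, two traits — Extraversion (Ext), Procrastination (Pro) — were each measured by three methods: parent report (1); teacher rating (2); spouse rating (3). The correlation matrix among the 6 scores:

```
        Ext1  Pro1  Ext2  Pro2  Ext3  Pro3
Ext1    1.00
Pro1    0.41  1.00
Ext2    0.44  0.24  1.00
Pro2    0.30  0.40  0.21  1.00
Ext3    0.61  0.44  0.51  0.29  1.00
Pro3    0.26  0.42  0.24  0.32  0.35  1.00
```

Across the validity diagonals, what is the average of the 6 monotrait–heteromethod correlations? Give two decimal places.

0.45

Convergent values: 0.44, 0.61, 0.51, 0.40, 0.42, 0.32; mean = 2.70/6 = 0.45.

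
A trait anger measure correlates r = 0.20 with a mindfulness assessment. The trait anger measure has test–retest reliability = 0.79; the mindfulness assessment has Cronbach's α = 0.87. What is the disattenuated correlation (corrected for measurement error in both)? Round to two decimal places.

0.24

r_true = r_obs / √(r_xx · r_yy) = 0.20 / √(0.79 × 0.87) = 0.20 / √0.6873 = 0.20 / 0.8290 ≈ 0.24.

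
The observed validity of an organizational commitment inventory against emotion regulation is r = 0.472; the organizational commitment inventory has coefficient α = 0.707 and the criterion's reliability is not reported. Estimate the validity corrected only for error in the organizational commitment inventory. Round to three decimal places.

Single correction: r_c = r_obs / √r_xx = 0.472 / √0.707 = 0.472 / 0.8408 ≈ 0.561.

0.561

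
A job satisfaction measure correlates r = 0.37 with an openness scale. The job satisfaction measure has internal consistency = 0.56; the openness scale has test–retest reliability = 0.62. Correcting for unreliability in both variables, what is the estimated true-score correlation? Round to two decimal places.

r_true = r_obs / √(r_xx · r_yy) = 0.37 / √(0.56 × 0.62) = 0.37 / √0.3472 = 0.37 / 0.5892 ≈ 0.63.

0.63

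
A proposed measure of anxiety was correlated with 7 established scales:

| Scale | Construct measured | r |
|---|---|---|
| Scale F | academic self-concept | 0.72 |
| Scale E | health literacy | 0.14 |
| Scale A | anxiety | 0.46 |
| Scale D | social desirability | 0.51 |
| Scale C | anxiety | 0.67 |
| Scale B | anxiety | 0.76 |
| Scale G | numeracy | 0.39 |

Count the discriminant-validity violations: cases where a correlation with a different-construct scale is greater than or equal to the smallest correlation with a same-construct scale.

Convergent (same construct = anxiety): Scale A, Scale C, Scale B.
Smallest convergent = 0.46. Discriminant values: 0.72, 0.14, 0.51, 0.39; count ≥ 0.46 → 2.

2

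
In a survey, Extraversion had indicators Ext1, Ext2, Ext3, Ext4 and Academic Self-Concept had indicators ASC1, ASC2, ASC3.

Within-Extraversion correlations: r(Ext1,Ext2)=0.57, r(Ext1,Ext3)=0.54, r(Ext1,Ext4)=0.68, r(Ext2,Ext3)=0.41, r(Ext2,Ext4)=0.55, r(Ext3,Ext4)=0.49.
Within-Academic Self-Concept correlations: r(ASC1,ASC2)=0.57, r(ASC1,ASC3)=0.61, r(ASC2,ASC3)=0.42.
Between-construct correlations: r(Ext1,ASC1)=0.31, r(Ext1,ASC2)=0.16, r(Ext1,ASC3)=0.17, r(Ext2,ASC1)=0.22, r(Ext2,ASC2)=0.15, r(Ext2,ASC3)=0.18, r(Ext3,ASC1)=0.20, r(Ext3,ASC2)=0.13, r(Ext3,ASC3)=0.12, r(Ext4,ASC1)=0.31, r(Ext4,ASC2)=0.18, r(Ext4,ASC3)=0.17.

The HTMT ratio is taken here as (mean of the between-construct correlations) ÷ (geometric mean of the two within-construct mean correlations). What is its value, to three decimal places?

0.357

Between-construct mean = 2.30/12 = 0.1917.
Mean within-Ext = 3.24/6 = 0.5400; mean within-ASC = 1.60/3 = 0.5333.
Geometric mean = √(0.5400 × 0.5333) = 0.5366.
HTMT = 0.1917 / 0.5366 = 0.357.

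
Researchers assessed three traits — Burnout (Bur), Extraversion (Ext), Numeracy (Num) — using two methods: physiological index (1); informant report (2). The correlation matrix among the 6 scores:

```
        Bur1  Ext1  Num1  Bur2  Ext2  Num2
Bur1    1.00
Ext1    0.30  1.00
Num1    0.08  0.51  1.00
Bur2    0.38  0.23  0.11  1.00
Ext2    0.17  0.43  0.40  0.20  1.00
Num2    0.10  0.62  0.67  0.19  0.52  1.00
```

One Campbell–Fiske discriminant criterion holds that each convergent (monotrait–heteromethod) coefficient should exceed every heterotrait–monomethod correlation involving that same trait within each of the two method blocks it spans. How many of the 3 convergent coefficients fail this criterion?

1

Each convergent coefficient versus the relevant comparison correlations:
Bur (methods 1·2): 0.38 vs {0.30, 0.20, 0.08, 0.19} → pass.
Ext (methods 1·2): 0.43 vs {0.30, 0.20, 0.51, 0.52} → fail.
Num (methods 1·2): 0.67 vs {0.08, 0.19, 0.51, 0.52} → pass.
1 of 3 fail.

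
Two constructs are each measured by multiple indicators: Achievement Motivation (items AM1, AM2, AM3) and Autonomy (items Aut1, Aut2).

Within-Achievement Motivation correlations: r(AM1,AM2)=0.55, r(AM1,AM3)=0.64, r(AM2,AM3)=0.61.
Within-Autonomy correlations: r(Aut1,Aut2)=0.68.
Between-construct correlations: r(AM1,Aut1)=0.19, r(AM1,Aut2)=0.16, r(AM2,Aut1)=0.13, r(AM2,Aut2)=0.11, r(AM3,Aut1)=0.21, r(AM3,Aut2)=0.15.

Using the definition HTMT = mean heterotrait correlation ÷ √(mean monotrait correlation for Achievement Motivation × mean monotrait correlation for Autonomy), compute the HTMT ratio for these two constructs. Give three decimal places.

0.248

Mean between = 0.95/6 = 0.1583.
Mean within-AM = 1.80/3 = 0.6000; mean within-Aut = 0.68/1 = 0.6800.
Geometric mean = √(0.6000 × 0.6800) = 0.6387.
HTMT = 0.1583 / 0.6387 = 0.248.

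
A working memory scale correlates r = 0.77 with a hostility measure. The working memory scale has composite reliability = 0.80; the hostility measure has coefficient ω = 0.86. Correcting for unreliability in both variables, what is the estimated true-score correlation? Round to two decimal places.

0.93

r_true = r_obs / √(r_xx · r_yy) = 0.77 / √(0.80 × 0.86) = 0.77 / √0.6880 = 0.77 / 0.8295 ≈ 0.93.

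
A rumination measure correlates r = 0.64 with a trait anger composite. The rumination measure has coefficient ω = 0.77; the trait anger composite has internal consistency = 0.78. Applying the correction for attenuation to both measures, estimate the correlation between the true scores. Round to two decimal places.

r_true = r_obs / √(r_xx · r_yy) = 0.64 / √(0.77 × 0.78) = 0.64 / √0.6006 = 0.64 / 0.7750 ≈ 0.83.

0.83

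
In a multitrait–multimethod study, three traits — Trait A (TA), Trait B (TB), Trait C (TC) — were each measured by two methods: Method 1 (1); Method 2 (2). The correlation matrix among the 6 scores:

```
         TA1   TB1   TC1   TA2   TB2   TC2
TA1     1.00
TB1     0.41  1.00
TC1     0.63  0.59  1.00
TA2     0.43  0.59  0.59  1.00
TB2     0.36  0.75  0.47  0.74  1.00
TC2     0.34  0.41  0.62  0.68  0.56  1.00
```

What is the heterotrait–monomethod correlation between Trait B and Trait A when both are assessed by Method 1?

Different traits, same method: r(TB1, TA1) = 0.41.

0.41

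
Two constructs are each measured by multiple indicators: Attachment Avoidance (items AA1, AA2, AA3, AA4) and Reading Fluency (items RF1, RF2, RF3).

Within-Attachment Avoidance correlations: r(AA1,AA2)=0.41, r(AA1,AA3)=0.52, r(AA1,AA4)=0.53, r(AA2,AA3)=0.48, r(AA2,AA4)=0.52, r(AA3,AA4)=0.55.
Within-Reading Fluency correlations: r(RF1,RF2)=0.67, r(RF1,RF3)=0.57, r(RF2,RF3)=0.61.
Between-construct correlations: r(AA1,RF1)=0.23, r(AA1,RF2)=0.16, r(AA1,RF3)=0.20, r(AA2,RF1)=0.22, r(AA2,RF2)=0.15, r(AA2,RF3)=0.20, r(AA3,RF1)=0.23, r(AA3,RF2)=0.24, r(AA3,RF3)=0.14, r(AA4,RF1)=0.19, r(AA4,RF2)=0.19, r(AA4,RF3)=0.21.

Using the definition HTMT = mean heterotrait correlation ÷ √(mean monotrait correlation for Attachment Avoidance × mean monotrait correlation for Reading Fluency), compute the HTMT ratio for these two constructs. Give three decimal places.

0.354

Mean between = 2.36/12 = 0.1967.
Mean within-AA = 3.01/6 = 0.5017; mean within-RF = 1.85/3 = 0.6167.
Geometric mean = √(0.5017 × 0.6167) = 0.5562.
HTMT = 0.1967 / 0.5562 = 0.354.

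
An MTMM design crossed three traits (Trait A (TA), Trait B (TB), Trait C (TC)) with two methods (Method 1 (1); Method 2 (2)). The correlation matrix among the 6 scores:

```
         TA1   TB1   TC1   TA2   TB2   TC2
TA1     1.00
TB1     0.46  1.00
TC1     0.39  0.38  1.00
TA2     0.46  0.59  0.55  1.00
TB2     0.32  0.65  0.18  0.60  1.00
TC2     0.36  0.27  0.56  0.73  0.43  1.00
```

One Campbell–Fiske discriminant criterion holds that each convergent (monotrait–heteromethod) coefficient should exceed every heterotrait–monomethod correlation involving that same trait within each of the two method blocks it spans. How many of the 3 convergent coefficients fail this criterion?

Each convergent coefficient versus the relevant comparison correlations:
TA (methods 1·2): 0.46 vs {0.46, 0.60, 0.39, 0.73} → fail.
TB (methods 1·2): 0.65 vs {0.46, 0.60, 0.38, 0.43} → pass.
TC (methods 1·2): 0.56 vs {0.39, 0.73, 0.38, 0.43} → fail.
2 of 3 fail.

2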